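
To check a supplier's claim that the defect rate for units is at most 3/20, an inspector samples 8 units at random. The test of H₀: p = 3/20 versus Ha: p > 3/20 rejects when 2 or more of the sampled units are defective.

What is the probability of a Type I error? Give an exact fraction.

α = P(reject H₀ | H₀ true) = P(X ≥ 2 | p = 3/20), X ~ Binomial(8, 3/20).
Computing the lower-tail complement: 1 − 16823885593/25600000000 = 8776114407/25600000000.

8776114407/25600000000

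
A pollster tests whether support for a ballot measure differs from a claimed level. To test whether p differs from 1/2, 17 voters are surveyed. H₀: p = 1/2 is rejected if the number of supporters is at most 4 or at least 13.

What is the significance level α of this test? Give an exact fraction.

1607/32768

The significance level is the null-hypothesis probability of the rejection region {≤4} ∪ {≥13}.
Each tail has probability (1 + 17 + 136 + 680 + 2380)/131072; doubling gives α = 6428/131072 = 1607/32768.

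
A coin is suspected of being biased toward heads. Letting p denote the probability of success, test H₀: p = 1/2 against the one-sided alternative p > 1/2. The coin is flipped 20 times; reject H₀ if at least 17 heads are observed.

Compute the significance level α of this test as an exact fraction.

Under H₀, Y ~ Binomial(20, 1/2), and α = P(Y ≥ 17).
P(Y ≥ 17) = [C(20,17) + C(20,18) + C(20,19) + C(20,20)] / 2^20 = (1140 + 190 + 20 + 1) / 1048576 = 1351/1048576.

1351/1048576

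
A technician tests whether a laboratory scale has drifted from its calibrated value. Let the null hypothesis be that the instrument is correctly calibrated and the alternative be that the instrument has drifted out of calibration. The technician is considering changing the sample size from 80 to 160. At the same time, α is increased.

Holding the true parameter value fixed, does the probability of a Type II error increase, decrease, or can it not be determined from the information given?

More data shrinks sampling variability; the test statistic under Ha concentrates further from the null value, making rejection more likely. With a larger α the critical value moves toward the center, so more of the Ha sampling distribution lies in the rejection region. Both changes push β in the same direction.

It decreases.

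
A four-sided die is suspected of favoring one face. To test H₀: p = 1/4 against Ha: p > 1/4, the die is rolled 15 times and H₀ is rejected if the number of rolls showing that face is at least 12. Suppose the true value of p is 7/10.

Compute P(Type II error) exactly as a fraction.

87891509014119/125000000000000

A Type II error is failing to reject when Ha holds: with p = 7/10, β = P(S ≤ 11).
Adding the binomial probabilities P(S=0)+…+P(S=11) at p = 7/10 gives 87891509014119/125000000000000.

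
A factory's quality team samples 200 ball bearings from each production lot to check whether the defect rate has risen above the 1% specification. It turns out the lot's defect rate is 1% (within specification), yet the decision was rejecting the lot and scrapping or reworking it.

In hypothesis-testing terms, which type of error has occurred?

Type I error

The null hypothesis here is that the lot's defect rate is 1% (within specification).
'Rejecting the lot and scrapping or reworking it' corresponds to rejecting H₀.
H₀ was rejected but H₀ is true — a Type I error (false positive).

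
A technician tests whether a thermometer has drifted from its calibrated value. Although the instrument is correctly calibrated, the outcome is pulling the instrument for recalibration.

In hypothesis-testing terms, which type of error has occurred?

The null hypothesis here is that the instrument is correctly calibrated.
'Pulling the instrument for recalibration' corresponds to rejecting H₀.
H₀ was rejected but H₀ is true — a Type I error (false positive).

Type I error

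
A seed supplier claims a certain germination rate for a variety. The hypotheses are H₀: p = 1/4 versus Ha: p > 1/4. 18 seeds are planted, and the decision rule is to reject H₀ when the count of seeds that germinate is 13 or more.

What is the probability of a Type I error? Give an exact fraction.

588337/17179869184

α = P(reject H₀ | H₀ true) = P(K ≥ 13 | p = 1/4), with K ~ Binomial(18, 1/4).
Adding the binomial terms for j = 13 through 18 with p = 1/4 yields 588337/17179869184.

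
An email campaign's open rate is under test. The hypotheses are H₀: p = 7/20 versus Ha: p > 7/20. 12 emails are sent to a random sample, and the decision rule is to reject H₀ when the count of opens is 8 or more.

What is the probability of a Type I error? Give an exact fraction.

Under H₀, K ~ Binomial(12, 7/20), and α = P(K ≥ 8).
Adding the binomial terms for j = 8 through 12 with p = 7/20 yields 10447854386753/409600000000000.

10447854386753/409600000000000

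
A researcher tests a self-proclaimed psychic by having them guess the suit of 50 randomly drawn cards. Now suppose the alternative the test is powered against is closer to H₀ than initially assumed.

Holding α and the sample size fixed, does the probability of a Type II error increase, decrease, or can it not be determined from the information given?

A smaller departure from H₀ means the test statistic under Ha is distributed closer to where it would be under H₀; rejection becomes less likely.

It increases.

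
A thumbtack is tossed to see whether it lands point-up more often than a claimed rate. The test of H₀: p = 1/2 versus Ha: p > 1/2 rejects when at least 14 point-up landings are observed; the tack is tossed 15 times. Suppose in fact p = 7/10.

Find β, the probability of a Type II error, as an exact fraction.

241183100052963/250000000000000

β = P(fail to reject H₀ | Ha true) = P(Y ≤ 13 | p = 7/10), Y ~ Binomial(15, 7/10).
Adding the binomial probabilities P(Y=0)+…+P(Y=13) at p = 7/10 gives 241183100052963/250000000000000.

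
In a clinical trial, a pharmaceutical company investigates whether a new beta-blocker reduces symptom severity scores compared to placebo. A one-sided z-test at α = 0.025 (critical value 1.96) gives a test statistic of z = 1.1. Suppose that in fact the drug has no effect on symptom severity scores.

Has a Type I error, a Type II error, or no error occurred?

Neither — the decision is correct.

The conventional null hypothesis is that the drug has no effect on symptom severity scores.
Since z = 1.1 ≤ z* = 1.96, H₀ is not rejected.
H₀ is true (actually the drug has no effect on symptom severity scores).
The decision matches the true state — no error.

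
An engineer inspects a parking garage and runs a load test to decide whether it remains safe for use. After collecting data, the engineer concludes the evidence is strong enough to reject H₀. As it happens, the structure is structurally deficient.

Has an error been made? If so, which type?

No error (correct decision).

The conventional null hypothesis here is that the structure meets the required load capacity (safe).
The test rejected a false H₀ — the decision matches the true state.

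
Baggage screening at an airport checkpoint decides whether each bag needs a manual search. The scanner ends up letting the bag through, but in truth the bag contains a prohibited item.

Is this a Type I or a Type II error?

The null hypothesis here is that the bag contains no prohibited items.
'Letting the bag through' corresponds to failing to reject H₀.
H₀ was not rejected but H₀ is false — a Type II error (false negative).

Type II error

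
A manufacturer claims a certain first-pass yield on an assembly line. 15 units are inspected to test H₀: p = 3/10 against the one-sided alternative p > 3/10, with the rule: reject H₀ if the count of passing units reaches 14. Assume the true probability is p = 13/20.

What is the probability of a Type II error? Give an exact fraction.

A Type II error is failing to reject when Ha holds: with p = 13/20, β = P(K ≤ 13).
Adding the binomial probabilities P(K=0)+…+P(K=13) at p = 13/20 gives 16151694793243741949/16384000000000000000.

16151694793243741949/16384000000000000000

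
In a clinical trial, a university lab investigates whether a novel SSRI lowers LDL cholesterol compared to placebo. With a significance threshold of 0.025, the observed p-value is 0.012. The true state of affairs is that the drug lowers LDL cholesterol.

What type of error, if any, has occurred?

No error (correct decision).

The conventional null hypothesis is that the drug has no effect on LDL cholesterol.
Since p = 0.012 < α = 0.025, H₀ is rejected.
H₀ is false (actually the drug lowers LDL cholesterol).
The decision matches the true state — no error.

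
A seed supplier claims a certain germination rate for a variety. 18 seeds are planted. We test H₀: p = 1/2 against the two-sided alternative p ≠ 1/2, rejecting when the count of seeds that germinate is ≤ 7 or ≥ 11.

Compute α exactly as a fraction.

Under H₀, S ~ Binomial(18, 1/2); α is the probability of landing in either tail, P(S ≤ 7) + P(S ≥ 11).
Each tail has probability (1 + 18 + 153 + 816 + 3060 + 8568 + 18564 + 31824)/262144; doubling gives α = 126008/262144 = 15751/32768.

15751/32768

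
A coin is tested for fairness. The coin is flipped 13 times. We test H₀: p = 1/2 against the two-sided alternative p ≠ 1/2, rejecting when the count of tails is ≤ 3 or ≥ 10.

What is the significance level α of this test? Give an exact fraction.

189/2048

The significance level is the null-hypothesis probability of the rejection region {≤3} ∪ {≥10}.
The two tails are symmetric, so α = 2·(1 + 13 + 78 + 286)/2^13 = 756/8192 = 189/2048.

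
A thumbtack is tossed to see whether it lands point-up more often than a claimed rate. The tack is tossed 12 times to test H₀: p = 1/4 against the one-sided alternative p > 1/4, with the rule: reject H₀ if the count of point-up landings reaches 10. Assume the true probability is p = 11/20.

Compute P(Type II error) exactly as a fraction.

784677287856069/819200000000000

A Type II error is failing to reject when Ha holds: with p = 11/20, β = P(K ≤ 9).
Equivalently, β = 1 − P(K ≥ 10) = 784677287856069/819200000000000.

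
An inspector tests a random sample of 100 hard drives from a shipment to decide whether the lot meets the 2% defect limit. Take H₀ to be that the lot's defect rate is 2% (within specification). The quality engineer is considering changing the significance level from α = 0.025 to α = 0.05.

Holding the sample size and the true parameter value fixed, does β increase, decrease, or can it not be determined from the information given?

It decreases.

A larger α widens the rejection region, so when the alternative is true more outcomes lead to rejection — failing to reject becomes less likely.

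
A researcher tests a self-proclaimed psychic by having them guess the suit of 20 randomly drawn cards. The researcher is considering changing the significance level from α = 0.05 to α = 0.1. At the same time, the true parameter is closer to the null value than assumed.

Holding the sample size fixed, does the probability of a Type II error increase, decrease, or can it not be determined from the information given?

Cannot be determined from the information given.

The first change alone would make β decrease; the second alone would make β increase. Which effect dominates depends on the magnitudes, which are not given.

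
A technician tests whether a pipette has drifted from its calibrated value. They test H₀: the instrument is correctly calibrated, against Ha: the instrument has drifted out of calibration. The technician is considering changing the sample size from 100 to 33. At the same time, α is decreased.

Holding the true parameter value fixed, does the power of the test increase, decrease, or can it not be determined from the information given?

Reducing n widens both sampling distributions, so the test has less ability to distinguish Ha from H₀. Tightening α shrinks the rejection region. When Ha holds, fewer sample outcomes clear the stricter threshold, so more fall in the acceptance region. Both changes push β in the same direction.
Since power = 1 − β and β increases, power decreases.

It decreases.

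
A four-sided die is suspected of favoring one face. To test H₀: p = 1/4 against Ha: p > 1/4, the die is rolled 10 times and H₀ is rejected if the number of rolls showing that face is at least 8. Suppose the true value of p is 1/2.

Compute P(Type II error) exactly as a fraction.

Under the alternative p = 1/2, X ~ Binomial(10, 1/2); β is the probability the test does not reject, P(X < 8).
Summing C(10,j)·(1/2)^j·(1/2)^{10-j} for j = 0..7 gives 121/128.

121/128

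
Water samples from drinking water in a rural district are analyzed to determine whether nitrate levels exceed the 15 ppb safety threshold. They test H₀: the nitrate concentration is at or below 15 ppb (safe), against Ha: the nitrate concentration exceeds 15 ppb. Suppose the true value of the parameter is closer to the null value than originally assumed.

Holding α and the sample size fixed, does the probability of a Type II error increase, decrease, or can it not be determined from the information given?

A smaller true effect puts the Ha sampling distribution closer to H₀, so more of it falls in the non-rejection region.

It increases.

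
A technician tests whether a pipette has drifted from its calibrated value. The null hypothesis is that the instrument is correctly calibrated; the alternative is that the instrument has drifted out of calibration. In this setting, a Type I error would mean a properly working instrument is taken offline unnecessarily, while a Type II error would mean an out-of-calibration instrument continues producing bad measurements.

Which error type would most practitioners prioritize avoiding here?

The Type II consequence (an out-of-calibration instrument continues producing bad measurements) is more severe than the Type I consequence (a properly working instrument is taken offline unnecessarily).

Type II error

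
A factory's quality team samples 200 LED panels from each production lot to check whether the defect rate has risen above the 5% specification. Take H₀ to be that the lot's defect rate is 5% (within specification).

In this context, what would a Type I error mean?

A Type I error would mean concluding that the lot's defect rate exceeds 5% when in fact the lot's defect rate is 5% (within specification).

A Type I error is rejecting H₀ when H₀ is true.
Here that means rejecting the lot and scrapping or reworking it when actually the lot's defect rate is 5% (within specification).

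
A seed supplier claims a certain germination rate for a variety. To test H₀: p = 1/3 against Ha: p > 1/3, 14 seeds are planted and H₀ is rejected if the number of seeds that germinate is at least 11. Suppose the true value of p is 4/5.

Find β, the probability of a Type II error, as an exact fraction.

1842102761/6103515625

β = P(fail to reject H₀ | Ha true) = P(X ≤ 10 | p = 4/5), X ~ Binomial(14, 4/5).
Adding the binomial probabilities P(X=0)+…+P(X=10) at p = 4/5 gives 1842102761/6103515625.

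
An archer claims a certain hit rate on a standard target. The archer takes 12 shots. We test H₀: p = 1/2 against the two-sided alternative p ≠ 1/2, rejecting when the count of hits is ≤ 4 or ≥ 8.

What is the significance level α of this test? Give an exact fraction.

Under H₀, S ~ Binomial(12, 1/2); α is the probability of landing in either tail, P(S ≤ 4) + P(S ≥ 8).
The two tails are symmetric, so α = 2·(1 + 12 + 66 + 220 + 495)/2^12 = 1588/4096 = 397/1024.

397/1024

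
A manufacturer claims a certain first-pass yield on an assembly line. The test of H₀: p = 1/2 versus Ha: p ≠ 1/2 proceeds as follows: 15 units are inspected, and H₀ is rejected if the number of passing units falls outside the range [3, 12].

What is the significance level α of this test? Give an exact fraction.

121/16384

The significance level is the null-hypothesis probability of the rejection region {≤2} ∪ {≥13}.
By symmetry, α = 2·P(X ≤ 2) = 2·(1 + 15 + 105)/32768 = 242/32768 = 121/16384.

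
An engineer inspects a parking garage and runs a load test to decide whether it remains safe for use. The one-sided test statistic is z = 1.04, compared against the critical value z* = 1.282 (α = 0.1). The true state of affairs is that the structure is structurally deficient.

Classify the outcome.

Type II error

The conventional null hypothesis is that the structure meets the required load capacity (safe).
Since z = 1.04 ≤ z* = 1.282, H₀ is not rejected.
H₀ is false (actually the structure is structurally deficient).
Failing to reject a false H₀ is a Type II error.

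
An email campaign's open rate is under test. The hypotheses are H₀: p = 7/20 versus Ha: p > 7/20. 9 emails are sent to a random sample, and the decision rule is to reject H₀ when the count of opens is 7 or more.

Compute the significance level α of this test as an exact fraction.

Under H₀, S ~ Binomial(9, 7/20), and α = P(S ≥ 7).
Adding the binomial terms for j = 7 through 9 with p = 7/20 yields 715658867/64000000000.

715658867/64000000000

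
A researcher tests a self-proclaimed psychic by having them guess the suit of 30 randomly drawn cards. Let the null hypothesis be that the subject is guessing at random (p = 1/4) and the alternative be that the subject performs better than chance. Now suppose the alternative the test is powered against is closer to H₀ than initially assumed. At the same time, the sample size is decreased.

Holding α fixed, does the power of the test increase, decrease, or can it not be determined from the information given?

A smaller true effect puts the Ha sampling distribution closer to H₀, so more of it falls in the non-rejection region. Reducing n widens both sampling distributions, so the test has less ability to distinguish Ha from H₀. Both changes push β in the same direction.
Since power = 1 − β and β increases, power decreases.

It decreases.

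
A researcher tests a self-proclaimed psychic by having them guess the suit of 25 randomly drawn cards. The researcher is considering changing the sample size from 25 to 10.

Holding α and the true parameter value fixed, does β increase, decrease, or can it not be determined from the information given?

It increases.

Reducing n widens both sampling distributions, so the test has less ability to distinguish Ha from H₀.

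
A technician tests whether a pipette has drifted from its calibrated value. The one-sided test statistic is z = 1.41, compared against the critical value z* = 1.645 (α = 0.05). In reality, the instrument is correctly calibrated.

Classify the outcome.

No error — this is a correct decision.

The conventional null hypothesis is that the instrument is correctly calibrated.
Since z = 1.41 ≤ z* = 1.645, H₀ is not rejected.
H₀ is true (actually the instrument is correctly calibrated).
The decision matches the true state — no error.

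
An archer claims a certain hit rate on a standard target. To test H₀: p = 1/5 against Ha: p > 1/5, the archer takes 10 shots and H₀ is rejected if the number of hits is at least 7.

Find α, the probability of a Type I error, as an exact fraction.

α = P(reject H₀ | H₀ true) = P(Y ≥ 7 | p = 1/5), with Y ~ Binomial(10, 1/5).
P(Y ≥ 7) = Σ_{j=7}^{10} C(10,j)·(1/5)^j·(4/5)^{10-j} = 8441/9765625.

8441/9765625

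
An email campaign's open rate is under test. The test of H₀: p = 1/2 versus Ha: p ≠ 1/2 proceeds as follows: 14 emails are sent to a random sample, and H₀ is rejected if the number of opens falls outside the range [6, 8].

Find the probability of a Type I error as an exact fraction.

α = P(Y ≤ 5 or Y ≥ 9 | p = 1/2), Y ~ Binomial(14, 1/2).
By symmetry, α = 2·P(Y ≤ 5) = 2·(1 + 14 + 91 + 364 + 1001 + 2002)/16384 = 6946/16384 = 3473/8192.

3473/8192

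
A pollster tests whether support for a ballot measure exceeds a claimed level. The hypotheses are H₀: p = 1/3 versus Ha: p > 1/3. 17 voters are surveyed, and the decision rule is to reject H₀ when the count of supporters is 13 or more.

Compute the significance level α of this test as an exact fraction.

44099/129140163

α = P(reject H₀ | H₀ true) = P(S ≥ 13 | p = 1/3), with S ~ Binomial(17, 1/3).
P(S ≥ 13) = Σ_{j=13}^{17} C(17,j)·(1/3)^j·(2/3)^{17-j} = 44099/129140163.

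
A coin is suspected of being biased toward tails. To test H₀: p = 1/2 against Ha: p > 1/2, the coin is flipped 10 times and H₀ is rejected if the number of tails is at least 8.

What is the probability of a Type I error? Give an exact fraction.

7/128

The Type I error probability is α = P(S ≥ 8) computed under H₀, where S ~ Binomial(10, 1/2).
That's C(10,8) + C(10,9) + C(10,10) over 2^10, i.e. (45 + 10 + 1)/1024 = 56/1024 = 7/128.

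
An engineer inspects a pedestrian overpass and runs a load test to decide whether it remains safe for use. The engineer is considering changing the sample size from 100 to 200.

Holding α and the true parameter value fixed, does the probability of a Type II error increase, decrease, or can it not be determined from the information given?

It decreases.

A larger sample reduces the standard error, pulling the sampling distribution under Ha further from the non-rejection region.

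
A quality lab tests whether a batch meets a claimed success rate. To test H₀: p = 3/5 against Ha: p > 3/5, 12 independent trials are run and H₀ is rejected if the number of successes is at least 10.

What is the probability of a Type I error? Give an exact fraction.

α = P(reject H₀ | H₀ true) = P(X ≥ 10 | p = 3/5), with X ~ Binomial(12, 3/5).
Summing C(12,j)(3/5)^j(2/5)^{12−j} for j = 10,…,12 gives 4074381/48828125.

4074381/48828125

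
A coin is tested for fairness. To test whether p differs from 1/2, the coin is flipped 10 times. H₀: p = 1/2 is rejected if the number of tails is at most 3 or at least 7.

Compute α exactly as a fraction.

11/32

Under H₀, S ~ Binomial(10, 1/2); α is the probability of landing in either tail, P(S ≤ 3) + P(S ≥ 7).
The two tails are symmetric, so α = 2·(1 + 10 + 45 + 120)/2^10 = 352/1024 = 11/32.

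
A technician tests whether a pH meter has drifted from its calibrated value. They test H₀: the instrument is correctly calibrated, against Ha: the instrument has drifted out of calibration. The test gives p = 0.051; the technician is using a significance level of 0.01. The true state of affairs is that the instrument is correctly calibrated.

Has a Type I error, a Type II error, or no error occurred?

Since p = 0.051 ≥ α = 0.01, H₀ is not rejected.
H₀ is true (actually the instrument is correctly calibrated).
The decision matches the true state — no error.

No error — this is a correct decision.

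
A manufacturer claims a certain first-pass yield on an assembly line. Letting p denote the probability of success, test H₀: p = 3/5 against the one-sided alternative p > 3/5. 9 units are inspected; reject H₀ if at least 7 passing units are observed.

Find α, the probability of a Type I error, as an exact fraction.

452709/1953125

Under H₀, K ~ Binomial(9, 3/5), and α = P(K ≥ 7).
Adding the binomial terms for j = 7 through 9 with p = 3/5 yields 452709/1953125.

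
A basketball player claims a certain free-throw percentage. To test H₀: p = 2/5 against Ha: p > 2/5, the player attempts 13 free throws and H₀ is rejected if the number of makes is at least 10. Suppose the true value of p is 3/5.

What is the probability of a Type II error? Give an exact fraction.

β = P(fail to reject H₀ | Ha true) = P(K ≤ 9 | p = 3/5), K ~ Binomial(13, 3/5).
Equivalently, β = 1 − P(K ≥ 10) = 202983472/244140625.

202983472/244140625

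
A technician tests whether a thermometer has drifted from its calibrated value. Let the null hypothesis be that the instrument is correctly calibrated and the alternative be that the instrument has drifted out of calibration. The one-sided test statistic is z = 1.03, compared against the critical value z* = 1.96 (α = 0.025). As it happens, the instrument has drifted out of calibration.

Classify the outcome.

Type II error

Since z = 1.03 ≤ z* = 1.96, H₀ is not rejected.
H₀ is false (actually the instrument has drifted out of calibration).
Failing to reject a false H₀ is a Type II error.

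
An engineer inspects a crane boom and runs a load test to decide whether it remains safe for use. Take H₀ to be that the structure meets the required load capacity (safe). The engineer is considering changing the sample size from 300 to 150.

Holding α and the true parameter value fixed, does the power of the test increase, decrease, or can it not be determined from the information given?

Reducing n widens both sampling distributions, so the test has less ability to distinguish Ha from H₀.
Since power = 1 − β and β increases, power decreases.

It decreases.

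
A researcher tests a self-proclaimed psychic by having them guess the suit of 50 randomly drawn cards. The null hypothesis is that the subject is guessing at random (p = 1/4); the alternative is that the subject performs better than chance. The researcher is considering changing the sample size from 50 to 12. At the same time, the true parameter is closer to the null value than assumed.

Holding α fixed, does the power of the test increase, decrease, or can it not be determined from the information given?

It decreases.

With less data the test statistic is noisier; under Ha, more outcomes land inside the acceptance region. When the true parameter is near the null value, the test has a harder time distinguishing Ha from H₀. Both changes push β in the same direction.
Since power = 1 − β and β increases, power decreases.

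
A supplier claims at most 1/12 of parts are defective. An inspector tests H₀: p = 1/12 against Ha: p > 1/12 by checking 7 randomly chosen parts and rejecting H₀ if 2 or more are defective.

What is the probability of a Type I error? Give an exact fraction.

Under H₀, S ~ Binomial(7, 1/12); the Type I error rate is P(S ≥ 2).
Computing the lower-tail complement: 1 − 1771561/1990656 = 219095/1990656.

219095/1990656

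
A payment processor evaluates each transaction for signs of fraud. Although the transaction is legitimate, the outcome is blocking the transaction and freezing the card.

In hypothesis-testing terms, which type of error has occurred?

The null hypothesis here is that the transaction is legitimate.
'Blocking the transaction and freezing the card' corresponds to rejecting H₀.
H₀ was rejected but H₀ is true — a Type I error (false positive).

Type I error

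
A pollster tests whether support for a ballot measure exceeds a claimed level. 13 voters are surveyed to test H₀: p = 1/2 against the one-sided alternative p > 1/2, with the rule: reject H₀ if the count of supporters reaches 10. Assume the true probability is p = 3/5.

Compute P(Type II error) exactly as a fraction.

202983472/244140625

β = P(fail to reject H₀ | Ha true) = P(K ≤ 9 | p = 3/5), K ~ Binomial(13, 3/5).
Equivalently, β = 1 − P(K ≥ 10) = 202983472/244140625.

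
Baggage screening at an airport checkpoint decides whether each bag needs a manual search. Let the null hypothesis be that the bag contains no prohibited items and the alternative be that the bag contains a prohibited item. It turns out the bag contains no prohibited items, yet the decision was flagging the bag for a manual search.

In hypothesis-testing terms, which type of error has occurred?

Type I error

'Flagging the bag for a manual search' corresponds to rejecting H₀.
H₀ was rejected but H₀ is true — a Type I error (false positive).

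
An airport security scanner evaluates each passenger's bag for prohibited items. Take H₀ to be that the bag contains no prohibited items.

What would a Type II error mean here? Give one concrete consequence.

A Type II error is failing to reject H₀ when H₀ is false.
Here that means letting the bag through when actually the bag contains a prohibited item.

A Type II error would mean concluding that the bag contains no prohibited items (or at least failing to establish that the bag contains a prohibited item) when in fact the bag contains a prohibited item. Consequence: a prohibited item passes through security undetected.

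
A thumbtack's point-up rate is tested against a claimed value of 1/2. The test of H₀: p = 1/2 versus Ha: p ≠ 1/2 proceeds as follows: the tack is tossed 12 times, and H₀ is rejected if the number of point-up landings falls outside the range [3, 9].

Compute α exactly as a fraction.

79/2048

Under H₀, Y ~ Binomial(12, 1/2); α is the probability of landing in either tail, P(Y ≤ 2) + P(Y ≥ 10).
By symmetry, α = 2·P(Y ≤ 2) = 2·(1 + 12 + 66)/4096 = 158/4096 = 79/2048.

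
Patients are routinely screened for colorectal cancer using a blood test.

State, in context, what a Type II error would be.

A Type II error would mean concluding that the patient does not have colorectal cancer (or at least failing to establish that the patient has colorectal cancer) when in fact the patient has colorectal cancer.

With the conventional null hypothesis that the patient does not have colorectal cancer:
A Type II error is failing to reject H₀ when H₀ is false.
Here that means clearing the patient as negative when actually the patient has colorectal cancer.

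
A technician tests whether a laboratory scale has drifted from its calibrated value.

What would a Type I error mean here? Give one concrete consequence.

A Type I error would mean concluding that the instrument has drifted out of calibration when in fact the instrument is correctly calibrated. Consequence: a properly working instrument is taken offline unnecessarily.

With the conventional null hypothesis that the instrument is correctly calibrated:
A Type I error is rejecting H₀ when H₀ is true.
Here that means pulling the instrument for recalibration when actually the instrument is correctly calibrated.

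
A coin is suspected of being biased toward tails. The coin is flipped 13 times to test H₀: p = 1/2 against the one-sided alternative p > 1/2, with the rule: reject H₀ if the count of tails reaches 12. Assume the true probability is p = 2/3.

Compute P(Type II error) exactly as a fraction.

A Type II error is failing to reject when Ha holds: with p = 2/3, β = P(S ≤ 11).
Equivalently, β = 1 − P(S ≥ 12) = 510961/531441.

510961/531441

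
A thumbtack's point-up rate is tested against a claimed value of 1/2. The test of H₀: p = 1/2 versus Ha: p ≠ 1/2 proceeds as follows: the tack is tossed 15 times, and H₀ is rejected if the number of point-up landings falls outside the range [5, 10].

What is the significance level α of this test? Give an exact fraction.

1941/16384

The significance level is the null-hypothesis probability of the rejection region {≤4} ∪ {≥11}.
The two tails are symmetric, so α = 2·(1 + 15 + 105 + 455 + 1365)/2^15 = 3882/32768 = 1941/16384.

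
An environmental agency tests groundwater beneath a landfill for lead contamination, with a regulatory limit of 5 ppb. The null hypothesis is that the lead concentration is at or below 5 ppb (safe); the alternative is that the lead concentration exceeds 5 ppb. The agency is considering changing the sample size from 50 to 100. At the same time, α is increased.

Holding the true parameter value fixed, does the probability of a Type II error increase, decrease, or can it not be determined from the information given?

A larger sample reduces the standard error, pulling the sampling distribution under Ha further from the non-rejection region. With a larger α the critical value moves toward the center, so more of the Ha sampling distribution lies in the rejection region. Both changes push β in the same direction.

It decreases.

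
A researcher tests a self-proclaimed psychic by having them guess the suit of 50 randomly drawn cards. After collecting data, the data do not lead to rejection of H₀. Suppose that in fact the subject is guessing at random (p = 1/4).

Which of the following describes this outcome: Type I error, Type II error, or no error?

No error (correct decision).

The conventional null hypothesis here is that the subject is guessing at random (p = 1/4).
The test retained a true H₀ — the decision matches the true state.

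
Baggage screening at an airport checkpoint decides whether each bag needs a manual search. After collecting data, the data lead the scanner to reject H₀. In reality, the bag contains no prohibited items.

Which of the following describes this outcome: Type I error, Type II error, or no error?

The conventional null hypothesis here is that the bag contains no prohibited items.
H₀ was rejected, but H₀ is actually true.
Rejecting a true null hypothesis is a Type I error (false positive).

Type I error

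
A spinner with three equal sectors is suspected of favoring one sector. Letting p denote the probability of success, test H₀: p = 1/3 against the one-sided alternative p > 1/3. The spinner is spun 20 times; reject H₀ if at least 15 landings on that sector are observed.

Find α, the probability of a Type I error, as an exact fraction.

64841/387420489

Under H₀, X ~ Binomial(20, 1/3), and α = P(X ≥ 15).
Adding the binomial terms for j = 15 through 20 with p = 1/3 yields 64841/387420489.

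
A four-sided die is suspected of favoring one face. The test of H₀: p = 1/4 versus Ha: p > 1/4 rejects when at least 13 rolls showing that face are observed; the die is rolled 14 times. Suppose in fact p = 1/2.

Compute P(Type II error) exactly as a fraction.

16369/16384

β = P(fail to reject H₀ | Ha true) = P(S ≤ 12 | p = 1/2), S ~ Binomial(14, 1/2).
Equivalently, β = 1 − P(S ≥ 13) = 16369/16384.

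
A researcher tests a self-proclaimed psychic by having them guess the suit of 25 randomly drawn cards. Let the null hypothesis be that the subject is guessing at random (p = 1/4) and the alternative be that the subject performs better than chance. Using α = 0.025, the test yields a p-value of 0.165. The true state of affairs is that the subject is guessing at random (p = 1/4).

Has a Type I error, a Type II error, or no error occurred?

Since p = 0.165 ≥ α = 0.025, H₀ is not rejected.
H₀ is true (actually the subject is guessing at random (p = 1/4)).
The decision matches the true state — no error.

No error — this is a correct decision.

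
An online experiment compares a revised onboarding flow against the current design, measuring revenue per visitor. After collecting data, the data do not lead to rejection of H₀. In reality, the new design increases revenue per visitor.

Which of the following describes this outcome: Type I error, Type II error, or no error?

Type II error

The conventional null hypothesis here is that the new design has no effect on revenue per visitor.
H₀ was not rejected, but H₀ is actually false.
Failing to reject a false null hypothesis is a Type II error (false negative).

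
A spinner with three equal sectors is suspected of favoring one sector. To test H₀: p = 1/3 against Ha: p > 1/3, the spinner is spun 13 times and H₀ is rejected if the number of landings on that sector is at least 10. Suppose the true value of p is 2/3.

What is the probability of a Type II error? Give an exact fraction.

1080275/1594323

β = P(fail to reject H₀ | Ha true) = P(X ≤ 9 | p = 2/3), X ~ Binomial(13, 2/3).
Summing C(13,j)·(2/3)^j·(1/3)^{13-j} for j = 0..9 gives 1080275/1594323.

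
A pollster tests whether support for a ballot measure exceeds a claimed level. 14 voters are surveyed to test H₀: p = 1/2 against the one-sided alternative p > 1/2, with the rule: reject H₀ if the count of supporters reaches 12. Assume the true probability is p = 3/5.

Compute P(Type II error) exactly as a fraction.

5860647088/6103515625

β = P(fail to reject H₀ | Ha true) = P(Y ≤ 11 | p = 3/5), Y ~ Binomial(14, 3/5).
Equivalently, β = 1 − P(Y ≥ 12) = 5860647088/6103515625.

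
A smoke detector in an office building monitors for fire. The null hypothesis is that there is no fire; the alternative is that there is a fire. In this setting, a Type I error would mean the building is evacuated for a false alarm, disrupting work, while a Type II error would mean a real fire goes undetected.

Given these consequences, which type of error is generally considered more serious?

Type II error

The Type II consequence (a real fire goes undetected) is more severe than the Type I consequence (the building is evacuated for a false alarm, disrupting work).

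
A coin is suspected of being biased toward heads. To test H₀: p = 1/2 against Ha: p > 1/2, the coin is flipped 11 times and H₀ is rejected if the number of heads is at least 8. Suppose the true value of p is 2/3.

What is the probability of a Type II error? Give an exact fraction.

A Type II error is failing to reject when Ha holds: with p = 2/3, β = P(S ≤ 7).
Adding the binomial probabilities P(S=0)+…+P(S=7) at p = 2/3 gives 31145/59049.

31145/59049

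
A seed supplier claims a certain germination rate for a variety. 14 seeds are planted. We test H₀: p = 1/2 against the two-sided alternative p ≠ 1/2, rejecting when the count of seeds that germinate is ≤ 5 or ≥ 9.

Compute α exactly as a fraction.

3473/8192

The significance level is the null-hypothesis probability of the rejection region {≤5} ∪ {≥9}.
Each tail has probability (1 + 14 + 91 + 364 + 1001 + 2002)/16384; doubling gives α = 6946/16384 = 3473/8192.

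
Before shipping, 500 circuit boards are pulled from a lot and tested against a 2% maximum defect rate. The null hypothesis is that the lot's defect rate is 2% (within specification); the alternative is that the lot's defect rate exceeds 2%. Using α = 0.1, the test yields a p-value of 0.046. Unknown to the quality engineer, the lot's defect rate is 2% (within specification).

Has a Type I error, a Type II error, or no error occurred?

Type I error

Since p = 0.046 < α = 0.1, H₀ is rejected.
H₀ is true (actually the lot's defect rate is 2% (within specification)).
Rejecting a true H₀ is a Type I error.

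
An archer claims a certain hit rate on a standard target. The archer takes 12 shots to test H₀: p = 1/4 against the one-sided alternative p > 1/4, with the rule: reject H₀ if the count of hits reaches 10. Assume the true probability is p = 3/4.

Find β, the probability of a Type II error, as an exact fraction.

10222777/16777216

Under the alternative p = 3/4, X ~ Binomial(12, 3/4); β is the probability the test does not reject, P(X < 10).
Adding the binomial probabilities P(X=0)+…+P(X=9) at p = 3/4 gives 10222777/16777216.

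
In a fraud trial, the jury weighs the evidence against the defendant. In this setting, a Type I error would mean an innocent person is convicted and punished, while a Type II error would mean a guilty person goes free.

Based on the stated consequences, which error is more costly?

The Type I consequence (an innocent person is convicted and punished) is more severe than the Type II consequence (a guilty person goes free).

Type I error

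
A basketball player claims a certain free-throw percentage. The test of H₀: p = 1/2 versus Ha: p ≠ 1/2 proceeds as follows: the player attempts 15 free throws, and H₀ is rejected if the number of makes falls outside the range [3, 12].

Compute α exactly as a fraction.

Under H₀, X ~ Binomial(15, 1/2); α is the probability of landing in either tail, P(X ≤ 2) + P(X ≥ 13).
Each tail has probability (1 + 15 + 105)/32768; doubling gives α = 242/32768 = 121/16384.

121/16384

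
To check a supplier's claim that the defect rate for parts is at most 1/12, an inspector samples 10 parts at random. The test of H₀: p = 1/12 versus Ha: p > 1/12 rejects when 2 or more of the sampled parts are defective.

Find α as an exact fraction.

4133487571/20639121408

α = P(reject H₀ | H₀ true) = P(K ≥ 2 | p = 1/12), K ~ Binomial(10, 1/12).
α = 1 − P(K ≤ 1) = 1 − 16505633837/20639121408 = 4133487571/20639121408.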